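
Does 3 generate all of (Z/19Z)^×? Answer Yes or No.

Yes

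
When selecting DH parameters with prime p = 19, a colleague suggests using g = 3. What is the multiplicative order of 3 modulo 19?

ord(3) | φ(19) = 19 − 1 = 18 = 2 · 3^2.
Divisors of 18: 1, 2, 3, 6, 9, 18.
Test each divisor d:
3^1 ≡ 3 (mod 19)
3^2 ≡ 9 (mod 19)
3^3 ≡ 8 (mod 19)
3^6 ≡ 7 (mod 19)
3^9 ≡ 18 (mod 19)
3^18 ≡ 1 (mod 19) ✓
Hence ord(3) = 18.

18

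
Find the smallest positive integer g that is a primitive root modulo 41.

φ(41) = 41 − 1 = 40 = 2^3 · 5.
g is a primitive root iff g^(40/q) ≢ 1 (mod 41) for each prime q ∈ {2, 5}.
g = 2: 2^20 ≡ 1 — hits 1, so not a primitive root.
g = 3: 3^20 ≡ 40; 3^8 ≡ 1 — hits 1, so not a primitive root.
g = 4: 4^20 ≡ 1 — hits 1, so not a primitive root.
g = 5: 5^20 ≡ 1 — hits 1, so not a primitive root.
g = 6: 6^20 ≡ 40; 6^8 ≡ 10 — none is 1, so 6 is a primitive root.
Hence the least primitive root of 41 is 6.

6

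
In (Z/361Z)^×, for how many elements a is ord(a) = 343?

0

φ(361) = φ(19^2) = 19·(19−1) = 342 = 2 · 3^2 · 19.
(Z/361Z)^× is cyclic (|G| = 342); a cyclic group of order m has exactly φ(d) elements of each order d | m, and none otherwise.
343 does not divide 342, so no element of (Z/361Z)^× has order 343.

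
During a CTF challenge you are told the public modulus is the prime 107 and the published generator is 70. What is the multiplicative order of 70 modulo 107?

106

By Lagrange's theorem, ord_107(70) divides φ(107) = 107 − 1 = 106 = 2 · 53.
Divisors of 106: 1, 2, 53, 106.
Check 70^d mod 107 for each divisor in increasing order:
70^1 ≡ 70
70^2 ≡ 85
70^53 ≡ 106
70^106 ≡ 1
Therefore the multiplicative order of 70 modulo 107 is 106.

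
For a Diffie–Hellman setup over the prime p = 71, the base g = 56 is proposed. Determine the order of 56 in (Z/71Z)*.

70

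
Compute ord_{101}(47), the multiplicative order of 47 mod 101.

ord(47) | φ(101) = 101 − 1 = 100 = 2^2 · 5^2.
Divisors of 100: 1, 2, 4, 5, 10, 20, 25, 50, 100.
Compute 47^d (mod 101) for the divisors d until we hit 1:
47^1 ≡ 47 (mod 101)
47^2 ≡ 88 (mod 101)
47^4 ≡ 68 (mod 101)
47^5 ≡ 65 (mod 101)
47^10 ≡ 84 (mod 101)
47^20 ≡ 87 (mod 101)
47^25 ≡ 100 (mod 101)
47^50 ≡ 1 (mod 101) ✓
Therefore the multiplicative order of 47 modulo 101 is 50.

50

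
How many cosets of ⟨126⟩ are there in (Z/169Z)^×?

Since 126 ∈ (Z/169Z)^×, its order divides φ(169) = φ(13^2) = 13·(13−1) = 156 = 2^2 · 3 · 13.
Divisors of 156: 1, 2, 3, 4, 6, 12, 13, 26, 39, 52, 78, 156.
Compute 126^d (mod 169) for the divisors d until we hit 1:
126^1 ≡ 126
126^2 ≡ 159
126^3 ≡ 92
126^4 ≡ 100
126^6 ≡ 14
126^12 ≡ 27
126^13 ≡ 22
126^26 ≡ 146
126^39 ≡ 1
The order of 126 is 39, so the subgroup it generates has 39 elements.
The index is φ(169) / ord(126) = 156 / 39 = 4.

4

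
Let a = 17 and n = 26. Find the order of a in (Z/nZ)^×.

6

ord(17) | φ(26) = φ(2)·φ(13) = 1·12 = 12 = 2^2 · 3.
Divisors of 12: 1, 2, 3, 4, 6, 12.
Test each divisor d:
17^1 ≡ 17
17^2 ≡ 3
17^3 ≡ 25
17^4 ≡ 9
17^6 ≡ 1
Therefore the multiplicative order of 17 modulo 26 is 6.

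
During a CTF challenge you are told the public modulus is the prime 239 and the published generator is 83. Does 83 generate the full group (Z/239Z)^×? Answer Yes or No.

No

φ(239) = 239 − 1 = 238 = 2 · 7 · 17.
An element g generates (Z/239Z)^× iff g^(238/q) ≢ 1 (mod 239) for each prime q ∈ {2, 7, 17}.
83^119 ≡ 1 (mod 239)  [q = 2: ≡ 1 ✗]
83^34 ≡ 44 (mod 239)  [q = 7: ≢ 1 ✓]
83^14 ≡ 71 (mod 239)  [q = 17: ≢ 1 ✓]
Since 83^119 ≡ 1, the order of 83 divides 119 < 238, so 83 is not a primitive root.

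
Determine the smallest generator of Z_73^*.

5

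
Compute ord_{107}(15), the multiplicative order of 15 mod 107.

106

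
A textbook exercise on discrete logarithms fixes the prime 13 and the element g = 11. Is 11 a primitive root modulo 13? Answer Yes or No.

Yes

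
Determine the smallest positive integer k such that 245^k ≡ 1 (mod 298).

ord(245) | φ(298) = φ(2)·φ(149) = 1·148 = 148 = 2^2 · 37.
Divisors of 148: 1, 2, 4, 37, 74, 148.
Check 245^d mod 298 for each divisor in increasing order:
245^1 ≡ 245
245^2 ≡ 127
245^4 ≡ 37
245^37 ≡ 1
Hence ord(245) = 37.

37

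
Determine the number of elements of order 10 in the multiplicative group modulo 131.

4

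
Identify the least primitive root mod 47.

5

φ(47) = 47 − 1 = 46 = 2 · 23.
g is a primitive root iff g^(46/q) ≢ 1 (mod 47) for each prime q ∈ {2, 23}.
g = 2: 2^23 ≡ 1 — hits 1, so not a primitive root.
g = 3: 3^23 ≡ 1 — hits 1, so not a primitive root.
g = 4: 4^23 ≡ 1 — hits 1, so not a primitive root.
g = 5: 5^23 ≡ 46; 5^2 ≡ 25 — none is 1, so 5 is a primitive root.
Hence the least primitive root of 47 is 5.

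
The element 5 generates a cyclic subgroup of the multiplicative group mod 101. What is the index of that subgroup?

By Lagrange's theorem, ord_101(5) divides φ(101) = 101 − 1 = 100 = 2^2 · 5^2.
Divisors of 100: 1, 2, 4, 5, 10, 20, 25, 50, 100.
Evaluate successive powers at the divisors of 100:
5^1 ≡ 5
5^2 ≡ 25
5^4 ≡ 19
5^5 ≡ 95
5^10 ≡ 36
5^20 ≡ 84
5^25 ≡ 1
So ord_101(5) = 25, hence |⟨5⟩| = 25.
The index is φ(101) / ord(5) = 100 / 25 = 4.

4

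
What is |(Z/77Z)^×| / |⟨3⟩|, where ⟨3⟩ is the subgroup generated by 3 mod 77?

2

The order of 3 must divide φ(77) = φ(7·11) = (7−1)·(11−1) = 6·10 = 60 = 2^2 · 3 · 5.
Divisors of 60: 1, 2, 3, 4, 5, 6, 10, 12, 15, 20, 30, 60.
Test each divisor d:
3^1 ≡ 3 (mod 77)
3^2 ≡ 9 (mod 77)
3^3 ≡ 27 (mod 77)
3^4 ≡ 4 (mod 77)
3^5 ≡ 12 (mod 77)
3^6 ≡ 36 (mod 77)
3^10 ≡ 67 (mod 77)
3^12 ≡ 64 (mod 77)
3^15 ≡ 34 (mod 77)
3^20 ≡ 23 (mod 77)
3^30 ≡ 1 (mod 77) ✓
Thus |⟨3⟩| = ord(3) = 30.
Index = |(Z/77Z)^×| / |⟨3⟩| = 60 / 30 = 2.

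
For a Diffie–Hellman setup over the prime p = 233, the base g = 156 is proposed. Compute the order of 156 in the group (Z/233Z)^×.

232

ord(156) | φ(233) = 233 − 1 = 232 = 2^3 · 29.
Divisors of 232: 1, 2, 4, 8, 29, 58, 116, 232.
Evaluate successive powers at the divisors of 232:
156^1 ≡ 156 (mod 233)
156^2 ≡ 104 (mod 233)
156^4 ≡ 98 (mod 233)
156^8 ≡ 51 (mod 233)
156^29 ≡ 97 (mod 233)
156^58 ≡ 89 (mod 233)
156^116 ≡ 232 (mod 233)
156^232 ≡ 1 (mod 233) ✓
So ord_233(156) = 232.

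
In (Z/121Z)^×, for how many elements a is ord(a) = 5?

4

φ(121) = φ(11^2) = 11·(11−1) = 110 = 2 · 5 · 11.
In a cyclic group of order 110, there are φ(d) elements of order d for each divisor d of 110, and zero for non-divisors.
5 | 110, and φ(5) = 5 − 1 = 4.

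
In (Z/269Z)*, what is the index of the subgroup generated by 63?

The order of 63 must divide φ(269) = 269 − 1 = 268 = 2^2 · 67.
Divisors of 268: 1, 2, 4, 67, 134, 268.
Check 63^d mod 269 for each divisor in increasing order:
63^1 ≡ 63
63^2 ≡ 203
63^4 ≡ 52
63^67 ≡ 187
63^134 ≡ 268
63^268 ≡ 1
The order of 63 is 268, so the subgroup it generates has 268 elements.
[(Z/269Z)^× : ⟨63⟩] = 268/268 = 1.

1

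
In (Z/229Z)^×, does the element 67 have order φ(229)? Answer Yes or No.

Yes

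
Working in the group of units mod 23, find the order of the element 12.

11

Since 12 ∈ (Z/23Z)^×, its order divides φ(23) = 23 − 1 = 22 = 2 · 11.
Divisors of 22: 1, 2, 11, 22.
Compute 12^d (mod 23) for the divisors d until we hit 1:
12^1 ≡ 12
12^2 ≡ 6
12^11 ≡ 1
Therefore the multiplicative order of 12 modulo 23 is 11.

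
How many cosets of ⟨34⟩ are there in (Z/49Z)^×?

3

The order of 34 must divide φ(49) = φ(7^2) = 7·(7−1) = 42 = 2 · 3 · 7.
Divisors of 42: 1, 2, 3, 6, 7, 14, 21, 42.
Test each divisor d:
34^1 ≡ 34 (mod 49)
34^2 ≡ 29 (mod 49)
34^3 ≡ 6 (mod 49)
34^6 ≡ 36 (mod 49)
34^7 ≡ 48 (mod 49)
34^14 ≡ 1 (mod 49) ✓
So ord_49(34) = 14, hence |⟨34⟩| = 14.
[(Z/49Z)^× : ⟨34⟩] = 42/14 = 3.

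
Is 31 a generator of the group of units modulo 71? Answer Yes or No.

φ(71) = 71 − 1 = 70 = 2 · 5 · 7.
Test 31^(70/q) mod 71 for each prime factor q of 70:
31^35 ≡ 70 (mod 71)  [q = 2: ≢ 1 ✓]
31^14 ≡ 54 (mod 71)  [q = 5: ≢ 1 ✓]
31^10 ≡ 20 (mod 71)  [q = 7: ≢ 1 ✓]
All checks pass, so 31 has order 70 and is a primitive root modulo 71.

Yes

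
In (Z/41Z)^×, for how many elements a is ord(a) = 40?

16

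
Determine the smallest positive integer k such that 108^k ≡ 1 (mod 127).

ord(108) | φ(127) = 127 − 1 = 126 = 2 · 3^2 · 7.
Divisors of 126: 1, 2, 3, 6, 7, 9, 14, 18, 21, 42, 63, 126.
Test each divisor d:
108^1 ≡ 108 (mod 127)
108^2 ≡ 107 (mod 127)
108^3 ≡ 126 (mod 127)
108^6 ≡ 1 (mod 127) ✓
Hence ord(108) = 6.

6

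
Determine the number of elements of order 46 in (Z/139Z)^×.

22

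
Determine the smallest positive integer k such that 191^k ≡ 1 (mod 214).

Since 191 ∈ (Z/214Z)^×, its order divides φ(214) = φ(2)·φ(107) = 1·106 = 106 = 2 · 53.
Divisors of 106: 1, 2, 53, 106.
Compute 191^d (mod 214) for the divisors d until we hit 1:
191^1 ≡ 191 (mod 214)
191^2 ≡ 101 (mod 214)
191^53 ≡ 213 (mod 214)
191^106 ≡ 1 (mod 214) ✓
Hence ord(191) = 106.

106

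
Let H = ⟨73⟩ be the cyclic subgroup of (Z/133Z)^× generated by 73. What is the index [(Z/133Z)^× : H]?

By Lagrange's theorem, ord_133(73) divides φ(133) = φ(7·19) = (7−1)·(19−1) = 6·18 = 108 = 2^2 · 3^3.
Divisors of 108: 1, 2, 3, 4, 6, 9, 12, 18, 27, 36, 54, 108.
Evaluate successive powers at the divisors of 108:
73^1 ≡ 73
73^2 ≡ 9
73^3 ≡ 125
73^4 ≡ 81
73^6 ≡ 64
73^9 ≡ 20
73^12 ≡ 106
73^18 ≡ 1
So ord_133(73) = 18, hence |⟨73⟩| = 18.
The index is φ(133) / ord(73) = 108 / 18 = 6.

6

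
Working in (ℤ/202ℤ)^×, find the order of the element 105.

By Lagrange's theorem, ord_202(105) divides φ(202) = φ(2)·φ(101) = 1·100 = 100 = 2^2 · 5^2.
Divisors of 100: 1, 2, 4, 5, 10, 20, 25, 50, 100.
Compute 105^d (mod 202) for the divisors d until we hit 1:
105^1 ≡ 105 (mod 202)
105^2 ≡ 117 (mod 202)
105^4 ≡ 155 (mod 202)
105^5 ≡ 115 (mod 202)
105^10 ≡ 95 (mod 202)
105^20 ≡ 137 (mod 202)
105^25 ≡ 201 (mod 202)
105^50 ≡ 1 (mod 202) ✓
The smallest such exponent is 50, so the order of 105 is 50.

50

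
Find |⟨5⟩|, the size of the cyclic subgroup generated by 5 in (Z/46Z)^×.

22

By Lagrange's theorem, ord_46(5) divides φ(46) = φ(2)·φ(23) = 1·22 = 22 = 2 · 11.
Divisors of 22: 1, 2, 11, 22.
Test each divisor d:
5^1 ≡ 5 (mod 46)
5^2 ≡ 25 (mod 46)
5^11 ≡ 45 (mod 46)
5^22 ≡ 1 (mod 46) ✓
Hence ord(5) = 22.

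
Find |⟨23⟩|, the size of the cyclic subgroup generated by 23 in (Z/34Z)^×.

16

Since 23 ∈ (Z/34Z)^×, its order divides φ(34) = φ(2)·φ(17) = 1·16 = 16 = 2^4.
Divisors of 16: 1, 2, 4, 8, 16.
Test each divisor d:
23^1 ≡ 23
23^2 ≡ 19
23^4 ≡ 21
23^8 ≡ 33
23^16 ≡ 1
Hence ord(23) = 16.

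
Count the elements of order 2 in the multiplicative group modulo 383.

1

φ(383) = 383 − 1 = 382 = 2 · 191.
In a cyclic group of order 382, there are φ(d) elements of order d for each divisor d of 382, and zero for non-divisors.
2 | 382, and φ(2) = 2 − 1 = 1.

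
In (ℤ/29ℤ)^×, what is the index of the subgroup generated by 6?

2

By Lagrange's theorem, ord_29(6) divides φ(29) = 29 − 1 = 28 = 2^2 · 7.
Divisors of 28: 1, 2, 4, 7, 14, 28.
Test each divisor d:
6^1 ≡ 6
6^2 ≡ 7
6^4 ≡ 20
6^7 ≡ 28
6^14 ≡ 1
Thus |⟨6⟩| = ord(6) = 14.
Index = |(Z/29Z)^×| / |⟨6⟩| = 28 / 14 = 2.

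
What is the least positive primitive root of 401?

φ(401) = 401 − 1 = 400 = 2^4 · 5^2.
g is a primitive root iff g^(400/q) ≢ 1 (mod 401) for each prime q ∈ {2, 5}.
g = 2: 2^200 ≡ 1 — hits 1, so not a primitive root.
g = 3: 3^200 ≡ 400; 3^80 ≡ 72 — none is 1, so 3 is a primitive root.
So 3 is the smallest generator of (Z/401Z)^×.

3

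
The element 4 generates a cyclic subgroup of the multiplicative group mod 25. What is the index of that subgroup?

Since 4 ∈ (Z/25Z)^×, its order divides φ(25) = φ(5^2) = 5·(5−1) = 20 = 2^2 · 5.
Divisors of 20: 1, 2, 4, 5, 10, 20.
Compute 4^d (mod 25) for the divisors d until we hit 1:
4^1 ≡ 4
4^2 ≡ 16
4^4 ≡ 6
4^5 ≡ 24
4^10 ≡ 1
So ord_25(4) = 10, hence |⟨4⟩| = 10.
The index is φ(25) / ord(4) = 20 / 10 = 2.

2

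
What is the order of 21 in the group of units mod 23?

22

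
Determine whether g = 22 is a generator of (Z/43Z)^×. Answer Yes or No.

φ(43) = 43 − 1 = 42 = 2 · 3 · 7.
Test 22^(42/q) mod 43 for each prime factor q of 42:
22^21 ≡ 42 (mod 43)  [q = 2: ≢ 1 ✓]
22^14 ≡ 1 (mod 43)  [q = 3: ≡ 1 ✗]
22^6 ≡ 41 (mod 43)  [q = 7: ≢ 1 ✓]
22^14 ≡ 1 shows ord(22) | 14, strictly less than φ(43); not a primitive root.

No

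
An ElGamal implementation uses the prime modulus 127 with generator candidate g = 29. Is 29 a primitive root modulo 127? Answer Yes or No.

Yes

φ(127) = 127 − 1 = 126 = 2 · 3^2 · 7.
29 is a primitive root mod 127 iff 29^(φ(127)/q) ≢ 1 for every prime q | φ(127), i.e. q ∈ {2, 3, 7}.
29^63 ≡ 126 (mod 127)  [q = 2: ≢ 1 ✓]
29^42 ≡ 19 (mod 127)  [q = 3: ≢ 1 ✓]
29^18 ≡ 4 (mod 127)  [q = 7: ≢ 1 ✓]
Every test exponent gives a nontrivial residue, hence 29 generates the full group.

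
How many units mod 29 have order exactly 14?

6

φ(29) = 29 − 1 = 28 = 2^2 · 7.
In a cyclic group of order 28, there are φ(d) elements of order d for each divisor d of 28, and zero for non-divisors.
14 = 2 · 7 divides 28, and φ(14) = 6.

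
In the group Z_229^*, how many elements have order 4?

2

φ(229) = 229 − 1 = 228 = 2^2 · 3 · 19.
Since (Z/229Z)^× is cyclic of order 228, the number of elements of order d is φ(d) when d | 228 and 0 otherwise.
4 = 2^2 divides 228, and φ(4) = 2.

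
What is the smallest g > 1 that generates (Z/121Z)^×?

2

φ(121) = φ(11^2) = 11·(11−1) = 110 = 2 · 5 · 11.
g is a primitive root iff g^(110/q) ≢ 1 (mod 121) for each prime q ∈ {2, 5, 11}.
g = 2: 2^55 ≡ 120; 2^22 ≡ 81; 2^10 ≡ 56 — none is 1, so 2 is a primitive root.
So 2 is the smallest generator of (Z/121Z)^×.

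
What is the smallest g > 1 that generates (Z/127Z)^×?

3

φ(127) = 127 − 1 = 126 = 2 · 3^2 · 7.
Test candidates g = 2, 3, … against the prime factors q ∈ {2, 3, 7} of φ(127): g is a generator iff g^(126/q) ≢ 1 for every such q.
g = 2: 2^63 ≡ 1 — hits 1, so not a primitive root.
g = 3: 3^63 ≡ 126; 3^42 ≡ 107; 3^18 ≡ 4 — none is 1, so 3 is a primitive root.
The smallest primitive root modulo 127 is 3.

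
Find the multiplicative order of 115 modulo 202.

The order of 115 must divide φ(202) = φ(2)·φ(101) = 1·100 = 100 = 2^2 · 5^2.
Divisors of 100: 1, 2, 4, 5, 10, 20, 25, 50, 100.
Evaluate successive powers at the divisors of 100:
115^1 ≡ 115 (mod 202)
115^2 ≡ 95 (mod 202)
115^4 ≡ 137 (mod 202)
115^5 ≡ 201 (mod 202)
115^10 ≡ 1 (mod 202) ✓
The smallest such exponent is 10, so the order of 115 is 10.

10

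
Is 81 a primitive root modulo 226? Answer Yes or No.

No

φ(226) = φ(2)·φ(113) = 1·112 = 112 = 2^4 · 7.
81 is a primitive root mod 226 iff 81^(φ(226)/q) ≢ 1 for every prime q | φ(226), i.e. q ∈ {2, 7}.
81^56 ≡ 1 (mod 226)  [q = 2: ≡ 1 ✗]
81^16 ≡ 219 (mod 226)  [q = 7: ≢ 1 ✓]
81^56 ≡ 1 shows ord(81) | 56, strictly less than φ(226); not a primitive root.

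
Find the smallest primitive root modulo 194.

φ(194) = φ(2)·φ(97) = 1·96 = 96 = 2^5 · 3.
Test candidates g = 2, 3, … against the prime factors q ∈ {2, 3} of φ(194): g is a generator iff g^(96/q) ≢ 1 for every such q.
g = 2: gcd(2, 194) = 2 > 1, not a unit — skip.
g = 3: 3^48 ≡ 1 — hits 1, so not a primitive root.
g = 4: gcd(4, 194) = 2 > 1, not a unit — skip.
g = 5: 5^48 ≡ 193; 5^32 ≡ 35 — none is 1, so 5 is a primitive root.
So 5 is the smallest generator of (Z/194Z)^×.

5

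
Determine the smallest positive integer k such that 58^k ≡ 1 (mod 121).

55

By Lagrange's theorem, ord_121(58) divides φ(121) = φ(11^2) = 11·(11−1) = 110 = 2 · 5 · 11.
Divisors of 110: 1, 2, 5, 10, 11, 22, 55, 110.
Check 58^d mod 121 for each divisor in increasing order:
58^1 ≡ 58 (mod 121)
58^2 ≡ 97 (mod 121)
58^5 ≡ 12 (mod 121)
58^10 ≡ 23 (mod 121)
58^11 ≡ 3 (mod 121)
58^22 ≡ 9 (mod 121)
58^55 ≡ 1 (mod 121) ✓
The smallest such exponent is 55, so the order of 58 is 55.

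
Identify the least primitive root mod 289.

φ(289) = φ(17^2) = 17·(17−1) = 272 = 2^4 · 17.
g is a primitive root iff g^(272/q) ≢ 1 (mod 289) for each prime q ∈ {2, 17}.
g = 2: 2^136 ≡ 1 — hits 1, so not a primitive root.
g = 3: 3^136 ≡ 288; 3^16 ≡ 171 — none is 1, so 3 is a primitive root.
The smallest primitive root modulo 289 is 3.

3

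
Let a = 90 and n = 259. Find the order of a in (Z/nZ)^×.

ord(90) | φ(259) = φ(7·37) = (7−1)·(37−1) = 6·36 = 216 = 2^3 · 3^3.
Divisors of 216: 1, 2, 3, 4, 6, 8, 9, 12, 18, 24, 27, 36, 54, 72, 108, 216.
Check 90^d mod 259 for each divisor in increasing order:
90^1 ≡ 90
90^2 ≡ 71
90^3 ≡ 174
90^4 ≡ 120
90^6 ≡ 232
90^8 ≡ 155
90^9 ≡ 223
90^12 ≡ 211
90^18 ≡ 1
Therefore the multiplicative order of 90 modulo 259 is 18.

18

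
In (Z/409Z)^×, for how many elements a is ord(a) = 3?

2

φ(409) = 409 − 1 = 408 = 2^3 · 3 · 17.
(Z/409Z)^× is cyclic (|G| = 408); a cyclic group of order m has exactly φ(d) elements of each order d | m, and none otherwise.
3 | 408, and φ(3) = 3 − 1 = 2.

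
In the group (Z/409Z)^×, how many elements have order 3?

φ(409) = 409 − 1 = 408 = 2^3 · 3 · 17.
Since (Z/409Z)^× is cyclic of order 408, the number of elements of order d is φ(d) when d | 408 and 0 otherwise.
3 | 408, and φ(3) = 3 − 1 = 2.

2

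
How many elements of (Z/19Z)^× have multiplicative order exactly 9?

6

φ(19) = 19 − 1 = 18 = 2 · 3^2.
Since (Z/19Z)^× is cyclic of order 18, the number of elements of order d is φ(d) when d | 18 and 0 otherwise.
9 = 3^2 divides 18, and φ(9) = 6.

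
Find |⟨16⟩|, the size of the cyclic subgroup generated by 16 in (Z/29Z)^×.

ord(16) | φ(29) = 29 − 1 = 28 = 2^2 · 7.
Divisors of 28: 1, 2, 4, 7, 14, 28.
Test each divisor d:
16^1 ≡ 16 (mod 29)
16^2 ≡ 24 (mod 29)
16^4 ≡ 25 (mod 29)
16^7 ≡ 1 (mod 29) ✓
Hence ord(16) = 7.

7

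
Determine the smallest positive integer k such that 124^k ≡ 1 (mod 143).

60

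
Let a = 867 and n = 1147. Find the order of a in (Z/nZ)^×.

18

By Lagrange's theorem, ord_1147(867) divides φ(1147) = φ(31·37) = (31−1)·(37−1) = 30·36 = 1080 = 2^3 · 3^3 · 5.
Divisors of 1080: 1, 2, 3, 4, 5, 6, 8, 9, 10, 12, 15, 18, 20, 24, 27, 30, 36, 40, 45, 54, 60, 72, 90, 108, 120, 135, 180, 216, 270, 360, 540, 1080.
Test each divisor d:
867^1 ≡ 867
867^2 ≡ 404
867^3 ≡ 433
867^4 ≡ 342
867^5 ≡ 588
867^6 ≡ 528
867^8 ≡ 1117
867^9 ≡ 371
867^10 ≡ 497
867^12 ≡ 63
867^15 ≡ 898
867^18 ≡ 1
The smallest such exponent is 18, so the order of 867 is 18.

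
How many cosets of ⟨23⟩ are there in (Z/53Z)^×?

Since 23 ∈ (Z/53Z)^×, its order divides φ(53) = 53 − 1 = 52 = 2^2 · 13.
Divisors of 52: 1, 2, 4, 13, 26, 52.
Evaluate successive powers at the divisors of 52:
23^1 ≡ 23 (mod 53)
23^2 ≡ 52 (mod 53)
23^4 ≡ 1 (mod 53) ✓
The order of 23 is 4, so the subgroup it generates has 4 elements.
Index = |(Z/53Z)^×| / |⟨23⟩| = 52 / 4 = 13.

13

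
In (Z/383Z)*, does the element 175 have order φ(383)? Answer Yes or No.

φ(383) = 383 − 1 = 382 = 2 · 191.
175 is a primitive root mod 383 iff 175^(φ(383)/q) ≢ 1 for every prime q | φ(383), i.e. q ∈ {2, 191}.
175^191 ≡ 1 (mod 383)  [q = 2: ≡ 1 ✗]
175^2 ≡ 368 (mod 383)  [q = 191: ≢ 1 ✓]
175^191 ≡ 1 shows ord(175) | 191, strictly less than φ(383); not a primitive root.

No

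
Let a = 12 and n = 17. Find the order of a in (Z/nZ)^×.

16

The order of 12 must divide φ(17) = 17 − 1 = 16 = 2^4.
Divisors of 16: 1, 2, 4, 8, 16.
Compute 12^d (mod 17) for the divisors d until we hit 1:
12^1 ≡ 12 (mod 17)
12^2 ≡ 8 (mod 17)
12^4 ≡ 13 (mod 17)
12^8 ≡ 16 (mod 17)
12^16 ≡ 1 (mod 17) ✓
Hence ord(12) = 16.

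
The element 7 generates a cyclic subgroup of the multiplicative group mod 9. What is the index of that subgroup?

2

ord(7) | φ(9) = φ(3^2) = 3·(3−1) = 6 = 2 · 3.
Divisors of 6: 1, 2, 3, 6.
Evaluate successive powers at the divisors of 6:
7^1 ≡ 7
7^2 ≡ 4
7^3 ≡ 1
The order of 7 is 3, so the subgroup it generates has 3 elements.
The index is φ(9) / ord(7) = 6 / 3 = 2.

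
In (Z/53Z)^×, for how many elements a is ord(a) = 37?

0

φ(53) = 53 − 1 = 52 = 2^2 · 13.
Since (Z/53Z)^× is cyclic of order 52, the number of elements of order d is φ(d) when d | 52 and 0 otherwise.
Since 37 ∤ 52, the count is 0.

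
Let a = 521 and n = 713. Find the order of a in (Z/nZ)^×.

66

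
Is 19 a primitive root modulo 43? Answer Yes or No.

Yes

φ(43) = 43 − 1 = 42 = 2 · 3 · 7.
Test 19^(42/q) mod 43 for each prime factor q of 42:
19^21 ≡ 42 (mod 43)  [q = 2: ≢ 1 ✓]
19^14 ≡ 36 (mod 43)  [q = 3: ≢ 1 ✓]
19^6 ≡ 11 (mod 43)  [q = 7: ≢ 1 ✓]
All checks pass, so 19 has order 42 and is a primitive root modulo 43.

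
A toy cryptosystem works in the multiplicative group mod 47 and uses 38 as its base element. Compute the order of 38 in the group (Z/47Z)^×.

46

The order of 38 must divide φ(47) = 47 − 1 = 46 = 2 · 23.
Divisors of 46: 1, 2, 23, 46.
Compute 38^d (mod 47) for the divisors d until we hit 1:
38^1 ≡ 38 (mod 47)
38^2 ≡ 34 (mod 47)
38^23 ≡ 46 (mod 47)
38^46 ≡ 1 (mod 47) ✓
The smallest such exponent is 46, so the order of 38 is 46.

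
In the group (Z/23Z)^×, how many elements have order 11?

φ(23) = 23 − 1 = 22 = 2 · 11.
Since (Z/23Z)^× is cyclic of order 22, the number of elements of order d is φ(d) when d | 22 and 0 otherwise.
11 | 22, and φ(11) = 11 − 1 = 10.

10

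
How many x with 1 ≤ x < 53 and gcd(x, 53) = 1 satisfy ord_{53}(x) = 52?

φ(53) = 53 − 1 = 52 = 2^2 · 13.
In a cyclic group of order 52, there are φ(d) elements of order d for each divisor d of 52, and zero for non-divisors.
52 = 2^2 · 13 divides 52, and φ(52) = 24.

24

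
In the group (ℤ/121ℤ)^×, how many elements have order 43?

φ(121) = φ(11^2) = 11·(11−1) = 110 = 2 · 5 · 11.
In a cyclic group of order 110, there are φ(d) elements of order d for each divisor d of 110, and zero for non-divisors.
Here 110 is not a multiple of 43, so there are no elements of order 43.

0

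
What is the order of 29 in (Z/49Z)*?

ord(29) | φ(49) = φ(7^2) = 7·(7−1) = 42 = 2 · 3 · 7.
Divisors of 42: 1, 2, 3, 6, 7, 14, 21, 42.
Compute 29^d (mod 49) for the divisors d until we hit 1:
29^1 ≡ 29 (mod 49)
29^2 ≡ 8 (mod 49)
29^3 ≡ 36 (mod 49)
29^6 ≡ 22 (mod 49)
29^7 ≡ 1 (mod 49) ✓
Therefore the multiplicative order of 29 modulo 49 is 7.

7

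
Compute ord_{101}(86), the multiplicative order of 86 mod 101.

100

The order of 86 must divide φ(101) = 101 − 1 = 100 = 2^2 · 5^2.
Divisors of 100: 1, 2, 4, 5, 10, 20, 25, 50, 100.
Test each divisor d:
86^1 ≡ 86 (mod 101)
86^2 ≡ 23 (mod 101)
86^4 ≡ 24 (mod 101)
86^5 ≡ 44 (mod 101)
86^10 ≡ 17 (mod 101)
86^20 ≡ 87 (mod 101)
86^25 ≡ 91 (mod 101)
86^50 ≡ 100 (mod 101)
86^100 ≡ 1 (mod 101) ✓
Therefore the multiplicative order of 86 modulo 101 is 100.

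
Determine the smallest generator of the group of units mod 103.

φ(103) = 103 − 1 = 102 = 2 · 3 · 17.
g is a primitive root iff g^(102/q) ≢ 1 (mod 103) for each prime q ∈ {2, 3, 17}.
g = 2: 2^51 ≡ 1 — hits 1, so not a primitive root.
g = 3: 3^51 ≡ 102; 3^34 ≡ 1 — hits 1, so not a primitive root.
g = 4: 4^51 ≡ 1 — hits 1, so not a primitive root.
g = 5: 5^51 ≡ 102; 5^34 ≡ 56; 5^6 ≡ 72 — none is 1, so 5 is a primitive root.
Hence the least primitive root of 103 is 5.

5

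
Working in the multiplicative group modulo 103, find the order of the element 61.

Since 61 ∈ (Z/103Z)^×, its order divides φ(103) = 103 − 1 = 102 = 2 · 3 · 17.
Divisors of 102: 1, 2, 3, 6, 17, 34, 51, 102.
Evaluate successive powers at the divisors of 102:
61^1 ≡ 61
61^2 ≡ 13
61^3 ≡ 72
61^6 ≡ 34
61^17 ≡ 1
The smallest such exponent is 17, so the order of 61 is 17.

17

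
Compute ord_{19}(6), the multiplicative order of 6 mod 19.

9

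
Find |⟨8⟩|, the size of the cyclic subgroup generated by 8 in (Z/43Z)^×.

ord(8) | φ(43) = 43 − 1 = 42 = 2 · 3 · 7.
Divisors of 42: 1, 2, 3, 6, 7, 14, 21, 42.
Compute 8^d (mod 43) for the divisors d until we hit 1:
8^1 ≡ 8
8^2 ≡ 21
8^3 ≡ 39
8^6 ≡ 16
8^7 ≡ 42
8^14 ≡ 1
Hence ord(8) = 14.

14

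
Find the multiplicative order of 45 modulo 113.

112

ord(45) | φ(113) = 113 − 1 = 112 = 2^4 · 7.
Divisors of 112: 1, 2, 4, 7, 8, 14, 16, 28, 56, 112.
Compute 45^d (mod 113) for the divisors d until we hit 1:
45^1 ≡ 45 (mod 113)
45^2 ≡ 104 (mod 113)
45^4 ≡ 81 (mod 113)
45^7 ≡ 78 (mod 113)
45^8 ≡ 7 (mod 113)
45^14 ≡ 95 (mod 113)
45^16 ≡ 49 (mod 113)
45^28 ≡ 98 (mod 113)
45^56 ≡ 112 (mod 113)
45^112 ≡ 1 (mod 113) ✓
The smallest such exponent is 112, so the order of 45 is 112.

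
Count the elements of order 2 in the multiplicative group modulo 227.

φ(227) = 227 − 1 = 226 = 2 · 113.
(Z/227Z)^× is cyclic (|G| = 226); a cyclic group of order m has exactly φ(d) elements of each order d | m, and none otherwise.
2 | 226, and φ(2) = 2 − 1 = 1.

1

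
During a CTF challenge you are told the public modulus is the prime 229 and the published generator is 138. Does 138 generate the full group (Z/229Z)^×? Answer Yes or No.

No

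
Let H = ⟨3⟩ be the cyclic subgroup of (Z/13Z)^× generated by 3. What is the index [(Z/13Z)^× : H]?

ord(3) | φ(13) = 13 − 1 = 12 = 2^2 · 3.
Divisors of 12: 1, 2, 3, 4, 6, 12.
Test each divisor d:
3^1 ≡ 3
3^2 ≡ 9
3^3 ≡ 1
Thus |⟨3⟩| = ord(3) = 3.
The index is φ(13) / ord(3) = 12 / 3 = 4.

4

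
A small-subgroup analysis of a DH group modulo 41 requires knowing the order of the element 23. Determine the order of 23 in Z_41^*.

The order of 23 must divide φ(41) = 41 − 1 = 40 = 2^3 · 5.
Divisors of 40: 1, 2, 4, 5, 8, 10, 20, 40.
Compute 23^d (mod 41) for the divisors d until we hit 1:
23^1 ≡ 23 (mod 41)
23^2 ≡ 37 (mod 41)
23^4 ≡ 16 (mod 41)
23^5 ≡ 40 (mod 41)
23^8 ≡ 10 (mod 41)
23^10 ≡ 1 (mod 41) ✓
So ord_41(23) = 10.

10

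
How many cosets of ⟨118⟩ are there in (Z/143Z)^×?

By Lagrange's theorem, ord_143(118) divides φ(143) = φ(11·13) = (11−1)·(13−1) = 10·12 = 120 = 2^3 · 3 · 5.
Divisors of 120: 1, 2, 3, 4, 5, 6, 8, 10, 12, 15, 20, 24, 30, 40, 60, 120.
Evaluate successive powers at the divisors of 120:
118^1 ≡ 118 (mod 143)
118^2 ≡ 53 (mod 143)
118^3 ≡ 105 (mod 143)
118^4 ≡ 92 (mod 143)
118^5 ≡ 131 (mod 143)
118^6 ≡ 14 (mod 143)
118^8 ≡ 27 (mod 143)
118^10 ≡ 1 (mod 143) ✓
So ord_143(118) = 10, hence |⟨118⟩| = 10.
[(Z/143Z)^× : ⟨118⟩] = 120/10 = 12.

12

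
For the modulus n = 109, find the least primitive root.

6

φ(109) = 109 − 1 = 108 = 2^2 · 3^3.
Test candidates g = 2, 3, … against the prime factors q ∈ {2, 3} of φ(109): g is a generator iff g^(108/q) ≢ 1 for every such q.
g = 2: 2^54 ≡ 108; 2^36 ≡ 1 — hits 1, so not a primitive root.
g = 3: 3^54 ≡ 1 — hits 1, so not a primitive root.
g = 4: 4^54 ≡ 1 — hits 1, so not a primitive root.
g = 5: 5^54 ≡ 1 — hits 1, so not a primitive root.
g = 6: 6^54 ≡ 108; 6^36 ≡ 63 — none is 1, so 6 is a primitive root.
Hence the least primitive root of 109 is 6.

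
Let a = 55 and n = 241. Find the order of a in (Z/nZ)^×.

The order of 55 must divide φ(241) = 241 − 1 = 240 = 2^4 · 3 · 5.
Divisors of 240: 1, 2, 3, 4, 5, 6, 8, 10, 12, 15, 16, 20, 24, 30, 40, 48, 60, 80, 120, 240.
Evaluate successive powers at the divisors of 240:
55^1 ≡ 55 (mod 241)
55^2 ≡ 133 (mod 241)
55^3 ≡ 85 (mod 241)
55^4 ≡ 96 (mod 241)
55^5 ≡ 219 (mod 241)
55^6 ≡ 236 (mod 241)
55^8 ≡ 58 (mod 241)
55^10 ≡ 2 (mod 241)
55^12 ≡ 25 (mod 241)
55^15 ≡ 197 (mod 241)
55^16 ≡ 231 (mod 241)
55^20 ≡ 4 (mod 241)
55^24 ≡ 143 (mod 241)
55^30 ≡ 8 (mod 241)
55^40 ≡ 16 (mod 241)
55^48 ≡ 205 (mod 241)
55^60 ≡ 64 (mod 241)
55^80 ≡ 15 (mod 241)
55^120 ≡ 240 (mod 241)
55^240 ≡ 1 (mod 241) ✓
Therefore the multiplicative order of 55 modulo 241 is 240.

240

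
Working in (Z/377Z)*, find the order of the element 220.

4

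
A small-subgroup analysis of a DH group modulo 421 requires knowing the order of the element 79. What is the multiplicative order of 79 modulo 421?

105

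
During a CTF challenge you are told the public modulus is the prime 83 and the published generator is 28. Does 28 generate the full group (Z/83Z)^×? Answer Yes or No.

No

φ(83) = 83 − 1 = 82 = 2 · 41.
An element g generates (Z/83Z)^× iff g^(82/q) ≢ 1 (mod 83) for each prime q ∈ {2, 41}.
28^41 ≡ 1 (mod 83)  [q = 2: ≡ 1 ✗]
28^2 ≡ 37 (mod 83)  [q = 41: ≢ 1 ✓]
Since 28^41 ≡ 1, the order of 28 divides 41 < 82, so 28 is not a primitive root.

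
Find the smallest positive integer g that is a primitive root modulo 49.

3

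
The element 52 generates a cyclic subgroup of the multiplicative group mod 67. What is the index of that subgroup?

The order of 52 must divide φ(67) = 67 − 1 = 66 = 2 · 3 · 11.
Divisors of 66: 1, 2, 3, 6, 11, 22, 33, 66.
Check 52^d mod 67 for each divisor in increasing order:
52^1 ≡ 52
52^2 ≡ 24
52^3 ≡ 42
52^6 ≡ 22
52^11 ≡ 66
52^22 ≡ 1
The order of 52 is 22, so the subgroup it generates has 22 elements.
Index = |(Z/67Z)^×| / |⟨52⟩| = 66 / 22 = 3.

3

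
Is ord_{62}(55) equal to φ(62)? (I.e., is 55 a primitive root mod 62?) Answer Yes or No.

Yes

φ(62) = φ(2)·φ(31) = 1·30 = 30 = 2 · 3 · 5.
Test 55^(30/q) mod 62 for each prime factor q of 30:
55^15 ≡ 61 (mod 62)  [q = 2: ≢ 1 ✓]
55^10 ≡ 25 (mod 62)  [q = 3: ≢ 1 ✓]
55^6 ≡ 35 (mod 62)  [q = 5: ≢ 1 ✓]
Every test exponent gives a nontrivial residue, hence 55 generates the full group.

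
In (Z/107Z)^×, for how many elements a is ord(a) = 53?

52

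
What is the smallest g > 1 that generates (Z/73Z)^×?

5

φ(73) = 73 − 1 = 72 = 2^3 · 3^2.
Test candidates g = 2, 3, … against the prime factors q ∈ {2, 3} of φ(73): g is a generator iff g^(72/q) ≢ 1 for every such q.
g = 2: 2^36 ≡ 1 — hits 1, so not a primitive root.
g = 3: 3^36 ≡ 1 — hits 1, so not a primitive root.
g = 4: 4^36 ≡ 1 — hits 1, so not a primitive root.
g = 5: 5^36 ≡ 72; 5^24 ≡ 8 — none is 1, so 5 is a primitive root.
Hence the least primitive root of 73 is 5.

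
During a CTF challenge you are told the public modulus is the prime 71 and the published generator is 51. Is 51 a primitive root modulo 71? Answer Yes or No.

No

φ(71) = 71 − 1 = 70 = 2 · 5 · 7.
It suffices to check that the order of 51 is not a proper divisor of 70: compute 51^(70/q) for q ∈ {2, 5, 7}.
51^35 ≡ 70 (mod 71)  [q = 2: ≢ 1 ✓]
51^14 ≡ 1 (mod 71)  [q = 5: ≡ 1 ✗]
51^10 ≡ 48 (mod 71)  [q = 7: ≢ 1 ✓]
51^14 ≡ 1 shows ord(51) | 14, strictly less than φ(71); not a primitive root.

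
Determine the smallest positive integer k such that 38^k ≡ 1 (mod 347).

173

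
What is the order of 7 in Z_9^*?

3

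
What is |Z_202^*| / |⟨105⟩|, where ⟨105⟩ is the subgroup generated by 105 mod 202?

The order of 105 must divide φ(202) = φ(2)·φ(101) = 1·100 = 100 = 2^2 · 5^2.
Divisors of 100: 1, 2, 4, 5, 10, 20, 25, 50, 100.
Evaluate successive powers at the divisors of 100:
105^1 ≡ 105
105^2 ≡ 117
105^4 ≡ 155
105^5 ≡ 115
105^10 ≡ 95
105^20 ≡ 137
105^25 ≡ 201
105^50 ≡ 1
Thus |⟨105⟩| = ord(105) = 50.
[(Z/202Z)^× : ⟨105⟩] = 100/50 = 2.

2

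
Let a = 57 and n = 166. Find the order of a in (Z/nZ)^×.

82

The order of 57 must divide φ(166) = φ(2)·φ(83) = 1·82 = 82 = 2 · 41.
Divisors of 82: 1, 2, 41, 82.
Compute 57^d (mod 166) for the divisors d until we hit 1:
57^1 ≡ 57 (mod 166)
57^2 ≡ 95 (mod 166)
57^41 ≡ 165 (mod 166)
57^82 ≡ 1 (mod 166) ✓
Therefore the multiplicative order of 57 modulo 166 is 82.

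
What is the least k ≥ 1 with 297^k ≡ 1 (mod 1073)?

7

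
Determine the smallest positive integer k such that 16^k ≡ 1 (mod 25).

5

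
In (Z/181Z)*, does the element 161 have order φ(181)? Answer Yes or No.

φ(181) = 181 − 1 = 180 = 2^2 · 3^2 · 5.
It suffices to check that the order of 161 is not a proper divisor of 180: compute 161^(180/q) for q ∈ {2, 3, 5}.
161^90 ≡ 1 (mod 181)  [q = 2: ≡ 1 ✗]
161^60 ≡ 132 (mod 181)  [q = 3: ≢ 1 ✓]
161^36 ≡ 125 (mod 181)  [q = 5: ≢ 1 ✓]
161^90 ≡ 1 shows ord(161) | 90, strictly less than φ(181); not a primitive root.

No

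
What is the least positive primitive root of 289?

φ(289) = φ(17^2) = 17·(17−1) = 272 = 2^4 · 17.
g is a primitive root iff g^(272/q) ≢ 1 (mod 289) for each prime q ∈ {2, 17}.
g = 2: 2^136 ≡ 1 — hits 1, so not a primitive root.
g = 3: 3^136 ≡ 288; 3^16 ≡ 171 — none is 1, so 3 is a primitive root.
Hence the least primitive root of 289 is 3.

3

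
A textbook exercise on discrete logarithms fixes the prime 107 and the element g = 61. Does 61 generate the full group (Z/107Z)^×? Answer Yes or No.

No

φ(107) = 107 − 1 = 106 = 2 · 53.
An element g generates (Z/107Z)^× iff g^(106/q) ≢ 1 (mod 107) for each prime q ∈ {2, 53}.
61^53 ≡ 1 (mod 107)  [q = 2: ≡ 1 ✗]
61^2 ≡ 83 (mod 107)  [q = 53: ≢ 1 ✓]
The check at q = 2 fails, so 61 generates a proper subgroup.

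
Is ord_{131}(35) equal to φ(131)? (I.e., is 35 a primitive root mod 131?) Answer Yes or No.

No

φ(131) = 131 − 1 = 130 = 2 · 5 · 13.
Test 35^(130/q) mod 131 for each prime factor q of 130:
35^65 ≡ 1 (mod 131)  [q = 2: ≡ 1 ✗]
35^26 ≡ 58 (mod 131)  [q = 5: ≢ 1 ✓]
35^10 ≡ 60 (mod 131)  [q = 13: ≢ 1 ✓]
Since 35^65 ≡ 1, the order of 35 divides 65 < 130, so 35 is not a primitive root.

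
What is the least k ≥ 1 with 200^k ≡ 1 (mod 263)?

131

Since 200 ∈ (Z/263Z)^×, its order divides φ(263) = 263 − 1 = 262 = 2 · 131.
Divisors of 262: 1, 2, 131, 262.
Compute 200^d (mod 263) for the divisors d until we hit 1:
200^1 ≡ 200 (mod 263)
200^2 ≡ 24 (mod 263)
200^131 ≡ 1 (mod 263) ✓
So ord_263(200) = 131.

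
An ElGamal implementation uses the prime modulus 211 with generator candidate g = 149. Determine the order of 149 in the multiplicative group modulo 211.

210

ord(149) | φ(211) = 211 − 1 = 210 = 2 · 3 · 5 · 7.
Divisors of 210: 1, 2, 3, 5, 6, 7, 10, 14, 15, 21, 30, 35, 42, 70, 105, 210.
Check 149^d mod 211 for each divisor in increasing order:
149^1 ≡ 149 (mod 211)
149^2 ≡ 46 (mod 211)
149^3 ≡ 102 (mod 211)
149^5 ≡ 50 (mod 211)
149^6 ≡ 65 (mod 211)
149^7 ≡ 190 (mod 211)
149^10 ≡ 179 (mod 211)
149^14 ≡ 19 (mod 211)
149^15 ≡ 88 (mod 211)
149^21 ≡ 23 (mod 211)
149^30 ≡ 148 (mod 211)
149^35 ≡ 15 (mod 211)
149^42 ≡ 107 (mod 211)
149^70 ≡ 14 (mod 211)
149^105 ≡ 210 (mod 211)
149^210 ≡ 1 (mod 211) ✓
The smallest such exponent is 210, so the order of 149 is 210.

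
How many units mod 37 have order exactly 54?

0

φ(37) = 37 − 1 = 36 = 2^2 · 3^2.
Since (Z/37Z)^× is cyclic of order 36, the number of elements of order d is φ(d) when d | 36 and 0 otherwise.
Since 54 ∤ 36, the count is 0.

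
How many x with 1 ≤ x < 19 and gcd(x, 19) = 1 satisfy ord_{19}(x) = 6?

2

φ(19) = 19 − 1 = 18 = 2 · 3^2.
In a cyclic group of order 18, there are φ(d) elements of order d for each divisor d of 18, and zero for non-divisors.
6 = 2 · 3 divides 18, and φ(6) = 2.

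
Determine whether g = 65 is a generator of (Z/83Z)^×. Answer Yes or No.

φ(83) = 83 − 1 = 82 = 2 · 41.
An element g generates (Z/83Z)^× iff g^(82/q) ≢ 1 (mod 83) for each prime q ∈ {2, 41}.
65^41 ≡ 1 (mod 83)  [q = 2: ≡ 1 ✗]
65^2 ≡ 75 (mod 83)  [q = 41: ≢ 1 ✓]
Since 65^41 ≡ 1, the order of 65 divides 41 < 82, so 65 is not a primitive root.

No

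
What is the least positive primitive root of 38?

3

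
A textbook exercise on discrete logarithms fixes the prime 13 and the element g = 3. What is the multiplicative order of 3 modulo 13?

ord(3) | φ(13) = 13 − 1 = 12 = 2^2 · 3.
Divisors of 12: 1, 2, 3, 4, 6, 12.
Test each divisor d:
3^1 ≡ 3 (mod 13)
3^2 ≡ 9 (mod 13)
3^3 ≡ 1 (mod 13) ✓
Therefore the multiplicative order of 3 modulo 13 is 3.

3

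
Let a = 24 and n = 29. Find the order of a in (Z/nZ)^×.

The order of 24 must divide φ(29) = 29 − 1 = 28 = 2^2 · 7.
Divisors of 28: 1, 2, 4, 7, 14, 28.
Evaluate successive powers at the divisors of 28:
24^1 ≡ 24 (mod 29)
24^2 ≡ 25 (mod 29)
24^4 ≡ 16 (mod 29)
24^7 ≡ 1 (mod 29) ✓
Hence ord(24) = 7.

7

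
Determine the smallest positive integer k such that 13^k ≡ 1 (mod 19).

Since 13 ∈ (Z/19Z)^×, its order divides φ(19) = 19 − 1 = 18 = 2 · 3^2.
Divisors of 18: 1, 2, 3, 6, 9, 18.
Check 13^d mod 19 for each divisor in increasing order:
13^1 ≡ 13 (mod 19)
13^2 ≡ 17 (mod 19)
13^3 ≡ 12 (mod 19)
13^6 ≡ 11 (mod 19)
13^9 ≡ 18 (mod 19)
13^18 ≡ 1 (mod 19) ✓
So ord_19(13) = 18.

18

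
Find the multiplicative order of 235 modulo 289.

272

ord(235) | φ(289) = φ(17^2) = 17·(17−1) = 272 = 2^4 · 17.
Divisors of 272: 1, 2, 4, 8, 16, 17, 34, 68, 136, 272.
Check 235^d mod 289 for each divisor in increasing order:
235^1 ≡ 235 (mod 289)
235^2 ≡ 26 (mod 289)
235^4 ≡ 98 (mod 289)
235^8 ≡ 67 (mod 289)
235^16 ≡ 154 (mod 289)
235^17 ≡ 65 (mod 289)
235^34 ≡ 179 (mod 289)
235^68 ≡ 251 (mod 289)
235^136 ≡ 288 (mod 289)
235^272 ≡ 1 (mod 289) ✓
Therefore the multiplicative order of 235 modulo 289 is 272.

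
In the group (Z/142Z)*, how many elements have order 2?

φ(142) = φ(2)·φ(71) = 1·70 = 70 = 2 · 5 · 7.
(Z/142Z)^× is cyclic (|G| = 70); a cyclic group of order m has exactly φ(d) elements of each order d | m, and none otherwise.
2 | 70, and φ(2) = 2 − 1 = 1.

1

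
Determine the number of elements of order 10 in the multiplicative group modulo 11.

φ(11) = 11 − 1 = 10 = 2 · 5.
(Z/11Z)^× is cyclic (|G| = 10); a cyclic group of order m has exactly φ(d) elements of each order d | m, and none otherwise.
10 = 2 · 5 divides 10, and φ(10) = 4.

4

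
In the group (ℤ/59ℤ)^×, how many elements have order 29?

28

φ(59) = 59 − 1 = 58 = 2 · 29.
Since (Z/59Z)^× is cyclic of order 58, the number of elements of order d is φ(d) when d | 58 and 0 otherwise.
29 | 58, and φ(29) = 29 − 1 = 28.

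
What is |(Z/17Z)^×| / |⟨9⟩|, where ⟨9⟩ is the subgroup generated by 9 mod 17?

2

ord(9) | φ(17) = 17 − 1 = 16 = 2^4.
Divisors of 16: 1, 2, 4, 8, 16.
Evaluate successive powers at the divisors of 16:
9^1 ≡ 9
9^2 ≡ 13
9^4 ≡ 16
9^8 ≡ 1
So ord_17(9) = 8, hence |⟨9⟩| = 8.
[(Z/17Z)^× : ⟨9⟩] = 16/8 = 2.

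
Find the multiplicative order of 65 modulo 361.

114

ord(65) | φ(361) = φ(19^2) = 19·(19−1) = 342 = 2 · 3^2 · 19.
Divisors of 342: 1, 2, 3, 6, 9, 18, 19, 38, 57, 114, 171, 342.
Test each divisor d:
65^1 ≡ 65
65^2 ≡ 254
65^3 ≡ 265
65^6 ≡ 191
65^9 ≡ 75
65^18 ≡ 210
65^19 ≡ 293
65^38 ≡ 292
65^57 ≡ 360
65^114 ≡ 1
Hence ord(65) = 114.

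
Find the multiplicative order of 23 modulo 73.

36

The order of 23 must divide φ(73) = 73 − 1 = 72 = 2^3 · 3^2.
Divisors of 72: 1, 2, 3, 4, 6, 8, 9, 12, 18, 24, 36, 72.
Compute 23^d (mod 73) for the divisors d until we hit 1:
23^1 ≡ 23
23^2 ≡ 18
23^3 ≡ 49
23^4 ≡ 32
23^6 ≡ 65
23^8 ≡ 2
23^9 ≡ 46
23^12 ≡ 64
23^18 ≡ 72
23^24 ≡ 8
23^36 ≡ 1
So ord_73(23) = 36.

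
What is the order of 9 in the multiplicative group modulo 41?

By Lagrange's theorem, ord_41(9) divides φ(41) = 41 − 1 = 40 = 2^3 · 5.
Divisors of 40: 1, 2, 4, 5, 8, 10, 20, 40.
Compute 9^d (mod 41) for the divisors d until we hit 1:
9^1 ≡ 9
9^2 ≡ 40
9^4 ≡ 1
Therefore the multiplicative order of 9 modulo 41 is 4.

4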